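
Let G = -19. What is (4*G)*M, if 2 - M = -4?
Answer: -456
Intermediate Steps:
M = 6 (M = 2 - 1*(-4) = 2 + 4 = 6)
(4*G)*M = (4*(-19))*6 = -76*6 = -456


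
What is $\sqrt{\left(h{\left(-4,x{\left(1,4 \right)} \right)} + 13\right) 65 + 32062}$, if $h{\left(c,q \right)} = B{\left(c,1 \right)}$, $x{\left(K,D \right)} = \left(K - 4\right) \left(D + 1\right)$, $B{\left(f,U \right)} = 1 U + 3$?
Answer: $\sqrt{33167} \approx 182.12$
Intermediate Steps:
$B{\left(f,U \right)} = 3 + U$ ($B{\left(f,U \right)} = U + 3 = 3 + U$)
$x{\left(K,D \right)} = \left(1 + D\right) \left(-4 + K\right)$ ($x{\left(K,D \right)} = \left(-4 + K\right) \left(1 + D\right) = \left(1 + D\right) \left(-4 + K\right)$)
$h{\left(c,q \right)} = 4$ ($h{\left(c,q \right)} = 3 + 1 = 4$)
$\sqrt{\left(h{\left(-4,x{\left(1,4 \right)} \right)} + 13\right) 65 + 32062} = \sqrt{\left(4 + 13\right) 65 + 32062} = \sqrt{17 \cdot 65 + 32062} = \sqrt{1105 + 32062} = \sqrt{33167}$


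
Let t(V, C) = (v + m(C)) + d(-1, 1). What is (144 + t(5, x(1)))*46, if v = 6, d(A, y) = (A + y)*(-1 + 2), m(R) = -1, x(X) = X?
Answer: 6854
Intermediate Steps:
d(A, y) = A + y (d(A, y) = (A + y)*1 = A + y)
t(V, C) = 5 (t(V, C) = (6 - 1) + (-1 + 1) = 5 + 0 = 5)
(144 + t(5, x(1)))*46 = (144 + 5)*46 = 149*46 = 6854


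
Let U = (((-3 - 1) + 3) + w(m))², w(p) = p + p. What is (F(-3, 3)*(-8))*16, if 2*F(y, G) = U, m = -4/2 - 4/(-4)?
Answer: -576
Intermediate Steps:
m = -1 (m = -4*½ - 4*(-¼) = -2 + 1 = -1)
w(p) = 2*p
U = 9 (U = (((-3 - 1) + 3) + 2*(-1))² = ((-4 + 3) - 2)² = (-1 - 2)² = (-3)² = 9)
F(y, G) = 9/2 (F(y, G) = (½)*9 = 9/2)
(F(-3, 3)*(-8))*16 = ((9/2)*(-8))*16 = -36*16 = -576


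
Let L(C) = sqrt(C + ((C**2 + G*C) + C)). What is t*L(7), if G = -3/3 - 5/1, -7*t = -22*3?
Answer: 66*sqrt(21)/7 ≈ 43.207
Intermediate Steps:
t = 66/7 (t = -(-22)*3/7 = -1/7*(-66) = 66/7 ≈ 9.4286)
G = -6 (G = -3*1/3 - 5*1 = -1 - 5 = -6)
L(C) = sqrt(C**2 - 4*C) (L(C) = sqrt(C + ((C**2 - 6*C) + C)) = sqrt(C + (C**2 - 5*C)) = sqrt(C**2 - 4*C))
t*L(7) = 66*sqrt(7*(-4 + 7))/7 = 66*sqrt(7*3)/7 = 66*sqrt(21)/7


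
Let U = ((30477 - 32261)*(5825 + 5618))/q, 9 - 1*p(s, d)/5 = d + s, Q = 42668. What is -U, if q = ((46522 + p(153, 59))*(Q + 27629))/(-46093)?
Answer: -940956883016/3199005579 ≈ -294.14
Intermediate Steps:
p(s, d) = 45 - 5*d - 5*s (p(s, d) = 45 - 5*(d + s) = 45 + (-5*d - 5*s) = 45 - 5*d - 5*s)
q = -3199005579/46093 (q = ((46522 + (45 - 5*59 - 5*153))*(42668 + 27629))/(-46093) = ((46522 + (45 - 295 - 765))*70297)*(-1/46093) = ((46522 - 1015)*70297)*(-1/46093) = (45507*70297)*(-1/46093) = 3199005579*(-1/46093) = -3199005579/46093 ≈ -69403.)
U = 940956883016/3199005579 (U = ((30477 - 32261)*(5825 + 5618))/(-3199005579/46093) = -1784*11443*(-46093/3199005579) = -20414312*(-46093/3199005579) = 940956883016/3199005579 ≈ 294.14)
-U = -1*940956883016/3199005579 = -940956883016/3199005579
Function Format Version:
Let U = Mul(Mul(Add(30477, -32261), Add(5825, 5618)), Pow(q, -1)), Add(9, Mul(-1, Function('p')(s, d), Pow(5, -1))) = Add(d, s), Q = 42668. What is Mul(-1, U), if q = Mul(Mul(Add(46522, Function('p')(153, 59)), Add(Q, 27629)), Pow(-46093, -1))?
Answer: Rational(-940956883016, 3199005579) ≈ -294.14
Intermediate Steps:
Function('p')(s, d) = Add(45, Mul(-5, d), Mul(-5, s)) (Function('p')(s, d) = Add(45, Mul(-5, Add(d, s))) = Add(45, Add(Mul(-5, d), Mul(-5, s))) = Add(45, Mul(-5, d), Mul(-5, s)))
q = Rational(-3199005579, 46093) (q = Mul(Mul(Add(46522, Add(45, Mul(-5, 59), Mul(-5, 153))), Add(42668, 27629)), Pow(-46093, -1)) = Mul(Mul(Add(46522, Add(45, -295, -765)), 70297), Rational(-1, 46093)) = Mul(Mul(Add(46522, -1015), 70297), Rational(-1, 46093)) = Mul(Mul(45507, 70297), Rational(-1, 46093)) = Mul(3199005579, Rational(-1, 46093)) = Rational(-3199005579, 46093) ≈ -69403.)
U = Rational(940956883016, 3199005579) (U = Mul(Mul(Add(30477, -32261), Add(5825, 5618)), Pow(Rational(-3199005579, 46093), -1)) = Mul(Mul(-1784, 11443), Rational(-46093, 3199005579)) = Mul(-20414312, Rational(-46093, 3199005579)) = Rational(940956883016, 3199005579) ≈ 294.14)
Mul(-1, U) = Mul(-1, Rational(940956883016, 3199005579)) = Rational(-940956883016, 3199005579)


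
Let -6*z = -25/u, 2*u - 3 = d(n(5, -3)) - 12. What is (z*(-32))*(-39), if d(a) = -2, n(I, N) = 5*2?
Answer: -10400/11 ≈ -945.45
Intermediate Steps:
n(I, N) = 10
u = -11/2 (u = 3/2 + (-2 - 12)/2 = 3/2 + (½)*(-14) = 3/2 - 7 = -11/2 ≈ -5.5000)
z = -25/33 (z = -(-25)/(6*(-11/2)) = -(-25)*(-2)/(6*11) = -⅙*50/11 = -25/33 ≈ -0.75758)
(z*(-32))*(-39) = -25/33*(-32)*(-39) = (800/33)*(-39) = -10400/11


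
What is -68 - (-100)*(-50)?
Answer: -5068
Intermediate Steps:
-68 - (-100)*(-50) = -68 - 100*50 = -68 - 5000 = -5068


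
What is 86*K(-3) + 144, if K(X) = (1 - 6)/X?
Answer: 862/3 ≈ 287.33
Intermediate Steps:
K(X) = -5/X
86*K(-3) + 144 = 86*(-5/(-3)) + 144 = 86*(-5*(-⅓)) + 144 = 86*(5/3) + 144 = 430/3 + 144 = 862/3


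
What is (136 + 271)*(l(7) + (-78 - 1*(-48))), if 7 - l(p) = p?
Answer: -12210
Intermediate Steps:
l(p) = 7 - p
(136 + 271)*(l(7) + (-78 - 1*(-48))) = (136 + 271)*((7 - 1*7) + (-78 - 1*(-48))) = 407*((7 - 7) + (-78 + 48)) = 407*(0 - 30) = 407*(-30) = -12210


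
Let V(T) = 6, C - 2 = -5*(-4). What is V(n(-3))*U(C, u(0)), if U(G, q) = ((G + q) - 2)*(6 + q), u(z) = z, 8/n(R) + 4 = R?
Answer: 720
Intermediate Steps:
n(R) = 8/(-4 + R)
C = 22 (C = 2 - 5*(-4) = 2 + 20 = 22)
U(G, q) = (6 + q)*(-2 + G + q) (U(G, q) = (-2 + G + q)*(6 + q) = (6 + q)*(-2 + G + q))
V(n(-3))*U(C, u(0)) = 6*(-12 + 0**2 + 4*0 + 6*22 + 22*0) = 6*(-12 + 0 + 0 + 132 + 0) = 6*120 = 720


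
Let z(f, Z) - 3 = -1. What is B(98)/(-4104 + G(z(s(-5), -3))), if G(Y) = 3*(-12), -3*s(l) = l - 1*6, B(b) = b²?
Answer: -2401/1035 ≈ -2.3198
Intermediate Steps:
s(l) = 2 - l/3 (s(l) = -(l - 1*6)/3 = -(l - 6)/3 = -(-6 + l)/3 = 2 - l/3)
z(f, Z) = 2 (z(f, Z) = 3 - 1 = 2)
G(Y) = -36
B(98)/(-4104 + G(z(s(-5), -3))) = 98²/(-4104 - 36) = 9604/(-4140) = 9604*(-1/4140) = -2401/1035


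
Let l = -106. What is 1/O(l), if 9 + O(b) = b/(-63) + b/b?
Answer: -63/398 ≈ -0.15829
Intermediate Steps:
O(b) = -8 - b/63 (O(b) = -9 + (b/(-63) + b/b) = -9 + (b*(-1/63) + 1) = -9 + (-b/63 + 1) = -9 + (1 - b/63) = -8 - b/63)
1/O(l) = 1/(-8 - 1/63*(-106)) = 1/(-8 + 106/63) = 1/(-398/63) = -63/398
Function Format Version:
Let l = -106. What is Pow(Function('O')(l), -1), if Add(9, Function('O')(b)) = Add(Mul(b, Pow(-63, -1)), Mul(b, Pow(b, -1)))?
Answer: Rational(-63, 398) ≈ -0.15829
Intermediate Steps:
Function('O')(b) = Add(-8, Mul(Rational(-1, 63), b)) (Function('O')(b) = Add(-9, Add(Mul(b, Pow(-63, -1)), Mul(b, Pow(b, -1)))) = Add(-9, Add(Mul(b, Rational(-1, 63)), 1)) = Add(-9, Add(Mul(Rational(-1, 63), b), 1)) = Add(-9, Add(1, Mul(Rational(-1, 63), b))) = Add(-8, Mul(Rational(-1, 63), b)))
Pow(Function('O')(l), -1) = Pow(Add(-8, Mul(Rational(-1, 63), -106)), -1) = Pow(Add(-8, Rational(106, 63)), -1) = Pow(Rational(-398, 63), -1) = Rational(-63, 398)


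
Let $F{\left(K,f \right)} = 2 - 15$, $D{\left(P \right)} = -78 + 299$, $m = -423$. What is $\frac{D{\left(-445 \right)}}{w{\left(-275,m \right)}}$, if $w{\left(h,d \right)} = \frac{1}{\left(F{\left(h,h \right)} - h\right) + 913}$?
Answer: $259675$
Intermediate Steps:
$D{\left(P \right)} = 221$
$F{\left(K,f \right)} = -13$
$w{\left(h,d \right)} = \frac{1}{900 - h}$ ($w{\left(h,d \right)} = \frac{1}{\left(-13 - h\right) + 913} = \frac{1}{900 - h}$)
$\frac{D{\left(-445 \right)}}{w{\left(-275,m \right)}} = \frac{221}{\left(-1\right) \frac{1}{-900 - 275}} = \frac{221}{\left(-1\right) \frac{1}{-1175}} = \frac{221}{\left(-1\right) \left(- \frac{1}{1175}\right)} = 221 \frac{1}{\frac{1}{1175}} = 221 \cdot 1175 = 259675$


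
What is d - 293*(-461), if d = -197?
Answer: 134876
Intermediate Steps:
d - 293*(-461) = -197 - 293*(-461) = -197 + 135073 = 134876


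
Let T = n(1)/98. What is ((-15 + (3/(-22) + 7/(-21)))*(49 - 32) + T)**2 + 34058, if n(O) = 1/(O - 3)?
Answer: 4318282885753/41835024 ≈ 1.0322e+5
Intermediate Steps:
n(O) = 1/(-3 + O)
T = -1/196 (T = 1/((-3 + 1)*98) = (1/98)/(-2) = -1/2*1/98 = -1/196 ≈ -0.0051020)
((-15 + (3/(-22) + 7/(-21)))*(49 - 32) + T)**2 + 34058 = ((-15 + (3/(-22) + 7/(-21)))*(49 - 32) - 1/196)**2 + 34058 = ((-15 + (3*(-1/22) + 7*(-1/21)))*17 - 1/196)**2 + 34058 = ((-15 + (-3/22 - 1/3))*17 - 1/196)**2 + 34058 = ((-15 - 31/66)*17 - 1/196)**2 + 34058 = (-1021/66*17 - 1/196)**2 + 34058 = (-17357/66 - 1/196)**2 + 34058 = (-1701019/6468)**2 + 34058 = 2893465638361/41835024 + 34058 = 4318282885753/41835024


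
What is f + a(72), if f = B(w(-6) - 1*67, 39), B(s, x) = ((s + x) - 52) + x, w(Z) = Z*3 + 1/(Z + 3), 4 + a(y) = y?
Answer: 26/3 ≈ 8.6667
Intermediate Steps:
a(y) = -4 + y
w(Z) = 1/(3 + Z) + 3*Z (w(Z) = 3*Z + 1/(3 + Z) = 1/(3 + Z) + 3*Z)
B(s, x) = -52 + s + 2*x (B(s, x) = (-52 + s + x) + x = -52 + s + 2*x)
f = -178/3 (f = -52 + ((1 + 3*(-6)² + 9*(-6))/(3 - 6) - 1*67) + 2*39 = -52 + ((1 + 3*36 - 54)/(-3) - 67) + 78 = -52 + (-(1 + 108 - 54)/3 - 67) + 78 = -52 + (-⅓*55 - 67) + 78 = -52 + (-55/3 - 67) + 78 = -52 - 256/3 + 78 = -178/3 ≈ -59.333)
f + a(72) = -178/3 + (-4 + 72) = -178/3 + 68 = 26/3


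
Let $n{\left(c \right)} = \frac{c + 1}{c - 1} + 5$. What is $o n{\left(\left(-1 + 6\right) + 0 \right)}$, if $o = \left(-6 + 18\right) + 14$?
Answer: $169$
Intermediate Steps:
$o = 26$ ($o = 12 + 14 = 26$)
$n{\left(c \right)} = 5 + \frac{1 + c}{-1 + c}$ ($n{\left(c \right)} = \frac{1 + c}{-1 + c} + 5 = 5 + \frac{1 + c}{-1 + c}$)
$o n{\left(\left(-1 + 6\right) + 0 \right)} = 26 \frac{2 \left(-2 + 3 \left(\left(-1 + 6\right) + 0\right)\right)}{-1 + \left(\left(-1 + 6\right) + 0\right)} = 26 \frac{2 \left(-2 + 3 \left(5 + 0\right)\right)}{-1 + \left(5 + 0\right)} = 26 \frac{2 \left(-2 + 3 \cdot 5\right)}{-1 + 5} = 26 \frac{2 \left(-2 + 15\right)}{4} = 26 \cdot 2 \cdot \frac{1}{4} \cdot 13 = 26 \cdot \frac{13}{2} = 169$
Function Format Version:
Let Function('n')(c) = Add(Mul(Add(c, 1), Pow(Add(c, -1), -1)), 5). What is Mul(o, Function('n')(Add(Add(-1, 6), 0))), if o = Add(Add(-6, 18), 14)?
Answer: 169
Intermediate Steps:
o = 26 (o = Add(12, 14) = 26)
Function('n')(c) = Add(5, Mul(Pow(Add(-1, c), -1), Add(1, c))) (Function('n')(c) = Add(Mul(Add(1, c), Pow(Add(-1, c), -1)), 5) = Add(Mul(Pow(Add(-1, c), -1), Add(1, c)), 5) = Add(5, Mul(Pow(Add(-1, c), -1), Add(1, c))))
Mul(o, Function('n')(Add(Add(-1, 6), 0))) = Mul(26, Mul(2, Pow(Add(-1, Add(Add(-1, 6), 0)), -1), Add(-2, Mul(3, Add(Add(-1, 6), 0))))) = Mul(26, Mul(2, Pow(Add(-1, Add(5, 0)), -1), Add(-2, Mul(3, Add(5, 0))))) = Mul(26, Mul(2, Pow(Add(-1, 5), -1), Add(-2, Mul(3, 5)))) = Mul(26, Mul(2, Pow(4, -1), Add(-2, 15))) = Mul(26, Mul(2, Rational(1, 4), 13)) = Mul(26, Rational(13, 2)) = 169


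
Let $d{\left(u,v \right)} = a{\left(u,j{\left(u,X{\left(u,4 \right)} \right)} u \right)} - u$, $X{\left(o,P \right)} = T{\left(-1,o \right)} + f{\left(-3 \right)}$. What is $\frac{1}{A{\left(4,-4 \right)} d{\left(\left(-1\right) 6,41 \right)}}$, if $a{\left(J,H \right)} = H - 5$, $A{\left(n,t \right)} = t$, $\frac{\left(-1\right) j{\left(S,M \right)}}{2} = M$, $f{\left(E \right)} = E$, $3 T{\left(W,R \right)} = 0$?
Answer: $\frac{1}{140} \approx 0.0071429$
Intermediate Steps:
$T{\left(W,R \right)} = 0$ ($T{\left(W,R \right)} = \frac{1}{3} \cdot 0 = 0$)
$X{\left(o,P \right)} = -3$ ($X{\left(o,P \right)} = 0 - 3 = -3$)
$j{\left(S,M \right)} = - 2 M$
$a{\left(J,H \right)} = -5 + H$
$d{\left(u,v \right)} = -5 + 5 u$ ($d{\left(u,v \right)} = \left(-5 + \left(-2\right) \left(-3\right) u\right) - u = \left(-5 + 6 u\right) - u = -5 + 5 u$)
$\frac{1}{A{\left(4,-4 \right)} d{\left(\left(-1\right) 6,41 \right)}} = \frac{1}{\left(-4\right) \left(-5 + 5 \left(\left(-1\right) 6\right)\right)} = \frac{1}{\left(-4\right) \left(-5 + 5 \left(-6\right)\right)} = \frac{1}{\left(-4\right) \left(-5 - 30\right)} = \frac{1}{\left(-4\right) \left(-35\right)} = \frac{1}{140}$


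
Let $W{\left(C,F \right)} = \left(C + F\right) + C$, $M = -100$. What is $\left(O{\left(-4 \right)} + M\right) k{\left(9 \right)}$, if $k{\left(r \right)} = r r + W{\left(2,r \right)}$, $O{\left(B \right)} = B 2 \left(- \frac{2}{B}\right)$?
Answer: $-9776$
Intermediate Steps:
$W{\left(C,F \right)} = F + 2 C$
$O{\left(B \right)} = -4$ ($O{\left(B \right)} = 2 B \left(- \frac{2}{B}\right) = -4$)
$k{\left(r \right)} = 4 + r + r^{2}$ ($k{\left(r \right)} = r r + \left(r + 2 \cdot 2\right) = r^{2} + \left(r + 4\right) = r^{2} + \left(4 + r\right) = 4 + r + r^{2}$)
$\left(O{\left(-4 \right)} + M\right) k{\left(9 \right)} = \left(-4 - 100\right) \left(4 + 9 + 9^{2}\right) = - 104 \left(4 + 9 + 81\right) = \left(-104\right) 94 = -9776$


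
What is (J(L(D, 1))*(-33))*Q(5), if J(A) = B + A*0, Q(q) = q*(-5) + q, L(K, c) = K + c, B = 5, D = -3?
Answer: 3300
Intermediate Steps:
Q(q) = -4*q (Q(q) = -5*q + q = -4*q)
J(A) = 5 (J(A) = 5 + A*0 = 5 + 0 = 5)
(J(L(D, 1))*(-33))*Q(5) = (5*(-33))*(-4*5) = -165*(-20) = 3300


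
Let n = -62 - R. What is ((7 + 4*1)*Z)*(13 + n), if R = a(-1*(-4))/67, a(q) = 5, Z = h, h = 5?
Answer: -180840/67 ≈ -2699.1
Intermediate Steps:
Z = 5
R = 5/67 ≈ 0.074627
n = -4159/67 (n = -62 - 1*5/67 = -62 - 5/67 = -4159/67 ≈ -62.075)
((7 + 4*1)*Z)*(13 + n) = ((7 + 4*1)*5)*(13 - 4159/67) = ((7 + 4)*5)*(-3288/67) = (11*5)*(-3288/67) = 55*(-3288/67) = -180840/67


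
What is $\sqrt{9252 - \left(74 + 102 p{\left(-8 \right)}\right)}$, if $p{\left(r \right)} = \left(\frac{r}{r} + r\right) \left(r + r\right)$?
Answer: $i \sqrt{2246} \approx 47.392 i$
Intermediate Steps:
$p{\left(r \right)} = 2 r \left(1 + r\right)$ ($p{\left(r \right)} = \left(1 + r\right) 2 r = 2 r \left(1 + r\right)$)
$\sqrt{9252 - \left(74 + 102 p{\left(-8 \right)}\right)} = \sqrt{9252 - \left(74 + 102 \cdot 2 \left(-8\right) \left(1 - 8\right)\right)} = \sqrt{9252 - \left(74 + 102 \cdot 2 \left(-8\right) \left(-7\right)\right)} = \sqrt{9252 - 11498} = \sqrt{-2246} = i \sqrt{2246}$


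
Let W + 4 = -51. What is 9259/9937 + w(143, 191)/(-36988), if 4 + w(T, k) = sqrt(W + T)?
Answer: 85627910/91887439 - sqrt(22)/18494 ≈ 0.93162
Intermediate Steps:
W = -55 (W = -4 - 51 = -55)
w(T, k) = -4 + sqrt(-55 + T)
9259/9937 + w(143, 191)/(-36988) = 9259/9937 + (-4 + sqrt(-55 + 143))/(-36988) = 9259*(1/9937) + (-4 + sqrt(88))*(-1/36988) = 9259/9937 + (-4 + 2*sqrt(22))*(-1/36988) = 9259/9937 + (1/9247 - sqrt(22)/18494) = 85627910/91887439 - sqrt(22)/18494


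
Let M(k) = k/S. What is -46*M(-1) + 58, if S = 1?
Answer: 104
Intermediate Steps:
M(k) = k (M(k) = k/1 = k*1 = k)
-46*M(-1) + 58 = -46*(-1) + 58 = 46 + 58 = 104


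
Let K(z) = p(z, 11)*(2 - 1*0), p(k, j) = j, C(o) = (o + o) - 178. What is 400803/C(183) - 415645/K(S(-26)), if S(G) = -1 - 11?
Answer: -34661797/2068 ≈ -16761.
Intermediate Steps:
C(o) = -178 + 2*o (C(o) = 2*o - 178 = -178 + 2*o)
S(G) = -12
K(z) = 22 (K(z) = 11*(2 - 1*0) = 11*(2 + 0) = 11*2 = 22)
400803/C(183) - 415645/K(S(-26)) = 400803/(-178 + 2*183) - 415645/22 = 400803/(-178 + 366) - 415645*1/22 = 400803/188 - 415645/22 = -34661797/2068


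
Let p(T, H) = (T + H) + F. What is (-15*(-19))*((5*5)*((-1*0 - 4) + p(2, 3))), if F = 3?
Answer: 28500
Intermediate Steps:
p(T, H) = 3 + H + T (p(T, H) = (T + H) + 3 = (H + T) + 3 = 3 + H + T)
(-15*(-19))*((5*5)*((-1*0 - 4) + p(2, 3))) = (-15*(-19))*((5*5)*((-1*0 - 4) + (3 + 3 + 2))) = 285*(25*((0 - 4) + 8)) = 285*(25*(-4 + 8)) = 285*(25*4) = 285*100 = 28500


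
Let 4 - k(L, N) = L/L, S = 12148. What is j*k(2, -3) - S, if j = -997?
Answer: -15139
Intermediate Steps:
k(L, N) = 3 (k(L, N) = 4 - L/L = 4 - 1*1 = 4 - 1 = 3)
j*k(2, -3) - S = -997*3 - 1*12148 = -2991 - 12148 = -15139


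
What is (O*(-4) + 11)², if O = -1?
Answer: 225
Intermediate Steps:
(O*(-4) + 11)² = (-1*(-4) + 11)² = (4 + 11)² = 15² = 225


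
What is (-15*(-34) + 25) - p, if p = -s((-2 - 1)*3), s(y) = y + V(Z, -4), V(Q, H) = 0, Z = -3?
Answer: 526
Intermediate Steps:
s(y) = y (s(y) = y + 0 = y)
p = 9 (p = -(-2 - 1)*3 = -(-3)*3 = -1*(-9) = 9)
(-15*(-34) + 25) - p = (-15*(-34) + 25) - 1*9 = (510 + 25) - 9 = 535 - 9 = 526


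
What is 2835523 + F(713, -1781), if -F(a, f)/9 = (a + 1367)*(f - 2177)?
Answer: 76929283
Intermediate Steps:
F(a, f) = -9*(-2177 + f)*(1367 + a) (F(a, f) = -9*(a + 1367)*(f - 2177) = -9*(1367 + a)*(-2177 + f) = -9*(-2177 + f)*(1367 + a))
2835523 + F(713, -1781) = 2835523 + (26783631 - 12303*(-1781) + 19593*713 - 9*713*(-1781)) = 2835523 + (26783631 + 21911643 + 13969809 + 11428677) = 2835523 + 74093760 = 76929283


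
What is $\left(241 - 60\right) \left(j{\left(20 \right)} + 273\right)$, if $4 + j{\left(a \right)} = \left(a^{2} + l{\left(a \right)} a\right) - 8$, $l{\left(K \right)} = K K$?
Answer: $1567641$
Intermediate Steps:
$l{\left(K \right)} = K^{2}$
$j{\left(a \right)} = -12 + a^{2} + a^{3}$ ($j{\left(a \right)} = -4 - \left(8 - a^{2} - a^{2} a\right) = -4 - \left(8 - a^{2} - a^{3}\right) = -4 + \left(-8 + a^{2} + a^{3}\right) = -12 + a^{2} + a^{3}$)
$\left(241 - 60\right) \left(j{\left(20 \right)} + 273\right) = \left(241 - 60\right) \left(\left(-12 + 20^{2} + 20^{3}\right) + 273\right) = 181 \left(\left(-12 + 400 + 8000\right) + 273\right) = 181 \left(8388 + 273\right) = 181 \cdot 8661 = 1567641$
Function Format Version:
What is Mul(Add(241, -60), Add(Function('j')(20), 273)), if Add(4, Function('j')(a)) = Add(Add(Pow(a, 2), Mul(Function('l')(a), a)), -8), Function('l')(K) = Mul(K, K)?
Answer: 1567641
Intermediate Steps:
Function('l')(K) = Pow(K, 2)
Function('j')(a) = Add(-12, Pow(a, 2), Pow(a, 3)) (Function('j')(a) = Add(-4, Add(Add(Pow(a, 2), Mul(Pow(a, 2), a)), -8)) = Add(-4, Add(Add(Pow(a, 2), Pow(a, 3)), -8)) = Add(-4, Add(-8, Pow(a, 2), Pow(a, 3))) = Add(-12, Pow(a, 2), Pow(a, 3)))
Mul(Add(241, -60), Add(Function('j')(20), 273)) = Mul(Add(241, -60), Add(Add(-12, Pow(20, 2), Pow(20, 3)), 273)) = Mul(181, Add(Add(-12, 400, 8000), 273)) = Mul(181, Add(8388, 273)) = Mul(181, 8661) = 1567641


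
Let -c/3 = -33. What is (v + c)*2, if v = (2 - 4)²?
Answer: 206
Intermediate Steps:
c = 99 (c = -3*(-33) = 99)
v = 4 (v = (-2)² = 4)
(v + c)*2 = (4 + 99)*2 = 103*2 = 206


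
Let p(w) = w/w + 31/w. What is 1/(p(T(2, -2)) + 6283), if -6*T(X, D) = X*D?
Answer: 2/12661 ≈ 0.00015797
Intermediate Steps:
T(X, D) = -D*X/6 (T(X, D) = -X*D/6 = -D*X/6)
p(w) = 1 + 31/w
1/(p(T(2, -2)) + 6283) = 1/((31 - ⅙*(-2)*2)/((-⅙*(-2)*2)) + 6283) = 1/((31 + ⅔)/(⅔) + 6283) = 1/((3/2)*(95/3) + 6283) = 1/(95/2 + 6283) = 1/(12661/2) = 2/12661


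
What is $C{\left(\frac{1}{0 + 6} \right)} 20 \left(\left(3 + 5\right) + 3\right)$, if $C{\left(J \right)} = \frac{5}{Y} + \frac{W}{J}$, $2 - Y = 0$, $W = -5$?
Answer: $-6050$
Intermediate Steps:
$Y = 2$ ($Y = 2 - 0 = 2 + 0 = 2$)
$C{\left(J \right)} = \frac{5}{2} - \frac{5}{J}$
$C{\left(\frac{1}{0 + 6} \right)} 20 \left(\left(3 + 5\right) + 3\right) = \left(\frac{5}{2} - \frac{5}{\frac{1}{0 + 6}}\right) 20 \left(\left(3 + 5\right) + 3\right) = \left(\frac{5}{2} - \frac{5}{\frac{1}{6}}\right) 20 \left(8 + 3\right) = \left(\frac{5}{2} - 5 \frac{1}{\frac{1}{6}}\right) 20 \cdot 11 = \left(\frac{5}{2} - 30\right) 20 \cdot 11 = \left(- \frac{55}{2}\right) 20 \cdot 11 = \left(-550\right) 11 = -6050$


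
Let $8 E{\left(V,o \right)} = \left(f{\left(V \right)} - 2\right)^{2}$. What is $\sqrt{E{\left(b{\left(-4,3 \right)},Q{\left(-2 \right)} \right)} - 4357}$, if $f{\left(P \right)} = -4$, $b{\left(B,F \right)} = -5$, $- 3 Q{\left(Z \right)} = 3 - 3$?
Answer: $\frac{i \sqrt{17410}}{2} \approx 65.974 i$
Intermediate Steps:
$Q{\left(Z \right)} = 0$ ($Q{\left(Z \right)} = - \frac{3 - 3}{3} = \left(- \frac{1}{3}\right) 0 = 0$)
$E{\left(V,o \right)} = \frac{9}{2}$ ($E{\left(V,o \right)} = \frac{\left(-4 - 2\right)^{2}}{8} = \frac{\left(-6\right)^{2}}{8} = \frac{1}{8} \cdot 36 = \frac{9}{2}$)
$\sqrt{E{\left(b{\left(-4,3 \right)},Q{\left(-2 \right)} \right)} - 4357} = \sqrt{\frac{9}{2} - 4357} = \sqrt{- \frac{8705}{2}} = \frac{i \sqrt{17410}}{2}$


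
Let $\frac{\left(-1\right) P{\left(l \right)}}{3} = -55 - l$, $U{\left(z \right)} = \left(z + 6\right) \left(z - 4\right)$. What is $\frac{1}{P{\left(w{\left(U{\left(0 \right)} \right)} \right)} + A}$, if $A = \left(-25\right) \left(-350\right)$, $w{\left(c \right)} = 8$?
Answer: $\frac{1}{8939} \approx 0.00011187$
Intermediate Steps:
$U{\left(z \right)} = \left(-4 + z\right) \left(6 + z\right)$ ($U{\left(z \right)} = \left(6 + z\right) \left(-4 + z\right) = \left(-4 + z\right) \left(6 + z\right)$)
$P{\left(l \right)} = 165 + 3 l$ ($P{\left(l \right)} = - 3 \left(-55 - l\right) = 165 + 3 l$)
$A = 8750$
$\frac{1}{P{\left(w{\left(U{\left(0 \right)} \right)} \right)} + A} = \frac{1}{\left(165 + 3 \cdot 8\right) + 8750} = \frac{1}{\left(165 + 24\right) + 8750} = \frac{1}{189 + 8750} = \frac{1}{8939}$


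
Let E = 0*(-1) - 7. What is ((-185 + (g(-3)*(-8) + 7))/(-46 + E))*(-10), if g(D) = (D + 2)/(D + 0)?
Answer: -5420/159 ≈ -34.088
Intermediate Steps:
E = -7 (E = 0 - 7 = -7)
g(D) = (2 + D)/D
((-185 + (g(-3)*(-8) + 7))/(-46 + E))*(-10) = ((-185 + (((2 - 3)/(-3))*(-8) + 7))/(-46 - 7))*(-10) = ((-185 + (-1/3*(-1)*(-8) + 7))/(-53))*(-10) = ((-185 + ((1/3)*(-8) + 7))*(-1/53))*(-10) = ((-185 + (-8/3 + 7))*(-1/53))*(-10) = ((-185 + 13/3)*(-1/53))*(-10) = -542/3*(-1/53)*(-10) = (542/159)*(-10) = -5420/159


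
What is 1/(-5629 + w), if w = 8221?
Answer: 1/2592 ≈ 0.00038580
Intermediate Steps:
1/(-5629 + w) = 1/(-5629 + 8221) = 1/2592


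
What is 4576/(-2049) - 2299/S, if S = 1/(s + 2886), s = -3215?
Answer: 1549799603/2049 ≈ 7.5637e+5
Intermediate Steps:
S = -1/329 (S = 1/(-3215 + 2886) = 1/(-329) = -1/329 ≈ -0.0030395)
4576/(-2049) - 2299/S = 4576/(-2049) - 2299/(-1/329) = 4576*(-1/2049) - 2299*(-329) = -4576/2049 + 756371 = 1549799603/2049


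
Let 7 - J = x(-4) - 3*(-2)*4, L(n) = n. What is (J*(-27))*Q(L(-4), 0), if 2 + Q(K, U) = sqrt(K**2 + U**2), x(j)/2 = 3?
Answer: 1242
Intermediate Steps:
x(j) = 6 (x(j) = 2*3 = 6)
J = -23 (J = 7 - (6 - 3*(-2)*4) = 7 - (6 + 6*4) = 7 - (6 + 24) = 7 - 1*30 = 7 - 30 = -23)
Q(K, U) = -2 + sqrt(K**2 + U**2)
(J*(-27))*Q(L(-4), 0) = (-23*(-27))*(-2 + sqrt((-4)**2 + 0**2)) = 621*(-2 + sqrt(16 + 0)) = 621*(-2 + sqrt(16)) = 621*(-2 + 4) = 621*2 = 1242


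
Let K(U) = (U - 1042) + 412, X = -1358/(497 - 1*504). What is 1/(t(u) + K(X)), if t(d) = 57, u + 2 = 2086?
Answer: -1/379 ≈ -0.0026385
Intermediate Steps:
u = 2084 (u = -2 + 2086 = 2084)
X = 194 (X = -1358/(497 - 504) = -1358/(-7) = -1358*(-⅐) = 194)
K(U) = -630 + U (K(U) = (-1042 + U) + 412 = -630 + U)
1/(t(u) + K(X)) = 1/(57 + (-630 + 194)) = 1/(57 - 436) = 1/(-379) = -1/379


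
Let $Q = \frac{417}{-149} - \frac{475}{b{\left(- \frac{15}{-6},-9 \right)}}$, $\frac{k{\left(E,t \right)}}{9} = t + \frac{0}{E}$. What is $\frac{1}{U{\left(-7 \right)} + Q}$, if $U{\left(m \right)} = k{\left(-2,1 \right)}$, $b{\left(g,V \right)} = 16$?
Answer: $- \frac{2384}{55991} \approx -0.042578$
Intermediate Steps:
$k{\left(E,t \right)} = 9 t$ ($k{\left(E,t \right)} = 9 \left(t + \frac{0}{E}\right) = 9 \left(t + 0\right) = 9 t$)
$U{\left(m \right)} = 9$ ($U{\left(m \right)} = 9 \cdot 1 = 9$)
$Q = - \frac{77447}{2384}$ ($Q = \frac{417}{-149} - \frac{475}{16} = 417 \left(- \frac{1}{149}\right) - \frac{475}{16} = - \frac{417}{149} - \frac{475}{16} = - \frac{77447}{2384} \approx -32.486$)
$\frac{1}{U{\left(-7 \right)} + Q} = \frac{1}{9 - \frac{77447}{2384}} = \frac{1}{- \frac{55991}{2384}} = - \frac{2384}{55991}$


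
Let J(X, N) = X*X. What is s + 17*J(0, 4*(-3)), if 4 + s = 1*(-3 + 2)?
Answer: -5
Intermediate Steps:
s = -5 (s = -4 + 1*(-3 + 2) = -4 + 1*(-1) = -4 - 1 = -5)
J(X, N) = X²
s + 17*J(0, 4*(-3)) = -5 + 17*0² = -5 + 17*0 = -5 + 0 = -5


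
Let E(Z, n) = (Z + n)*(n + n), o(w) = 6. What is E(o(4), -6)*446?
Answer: 0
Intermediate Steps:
E(Z, n) = 2*n*(Z + n) (E(Z, n) = (Z + n)*(2*n) = 2*n*(Z + n))
E(o(4), -6)*446 = (2*(-6)*(6 - 6))*446 = (2*(-6)*0)*446 = 0*446 = 0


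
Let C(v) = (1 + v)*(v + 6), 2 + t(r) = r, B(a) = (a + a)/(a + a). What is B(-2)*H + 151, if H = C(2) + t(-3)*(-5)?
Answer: 200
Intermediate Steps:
B(a) = 1 (B(a) = (2*a)/((2*a)) = (2*a)*(1/(2*a)) = 1)
t(r) = -2 + r
C(v) = (1 + v)*(6 + v)
H = 49 (H = (6 + 2² + 7*2) + (-2 - 3)*(-5) = (6 + 4 + 14) - 5*(-5) = 24 + 25 = 49)
B(-2)*H + 151 = 1*49 + 151 = 49 + 151 = 200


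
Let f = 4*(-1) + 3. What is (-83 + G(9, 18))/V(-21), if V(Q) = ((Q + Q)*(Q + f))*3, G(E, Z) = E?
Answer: -37/1386 ≈ -0.026696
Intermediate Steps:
f = -1 (f = -4 + 3 = -1)
V(Q) = 6*Q*(-1 + Q) (V(Q) = ((Q + Q)*(Q - 1))*3 = ((2*Q)*(-1 + Q))*3 = (2*Q*(-1 + Q))*3 = 6*Q*(-1 + Q))
(-83 + G(9, 18))/V(-21) = (-83 + 9)/((6*(-21)*(-1 - 21))) = -74/(6*(-21)*(-22)) = -74/2772 = -74*1/2772 = -37/1386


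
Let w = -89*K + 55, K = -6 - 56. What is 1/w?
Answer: 1/5573 ≈ 0.00017944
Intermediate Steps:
K = -62
w = 5573 (w = -89*(-62) + 55 = 5518 + 55 = 5573)
1/w = 1/5573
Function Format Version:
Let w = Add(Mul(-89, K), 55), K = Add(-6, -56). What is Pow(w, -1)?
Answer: Rational(1, 5573) ≈ 0.00017944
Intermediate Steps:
K = -62
w = 5573 (w = Add(Mul(-89, -62), 55) = Add(5518, 55) = 5573)
Pow(w, -1) = Pow(5573, -1) = Rational(1, 5573)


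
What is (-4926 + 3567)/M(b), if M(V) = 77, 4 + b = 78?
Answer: -1359/77 ≈ -17.649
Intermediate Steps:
b = 74 (b = -4 + 78 = 74)
(-4926 + 3567)/M(b) = (-4926 + 3567)/77 = -1359*1/77 = -1359/77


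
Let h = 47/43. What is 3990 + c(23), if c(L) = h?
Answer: 171617/43 ≈ 3991.1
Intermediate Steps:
h = 47/43 (h = 47*(1/43) = 47/43 ≈ 1.0930)
c(L) = 47/43
3990 + c(23) = 3990 + 47/43 = 171617/43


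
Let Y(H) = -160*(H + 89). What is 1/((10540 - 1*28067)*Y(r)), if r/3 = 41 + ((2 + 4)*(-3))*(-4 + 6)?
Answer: 1/291649280 ≈ 3.4288e-9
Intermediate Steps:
r = 15 (r = 3*(41 + ((2 + 4)*(-3))*(-4 + 6)) = 3*(41 + (6*(-3))*2) = 3*(41 - 18*2) = 3*(41 - 36) = 3*5 = 15)
Y(H) = -14240 - 160*H (Y(H) = -160*(89 + H) = -14240 - 160*H)
1/((10540 - 1*28067)*Y(r)) = 1/((10540 - 1*28067)*(-14240 - 160*15)) = 1/((10540 - 28067)*(-14240 - 2400)) = 1/(-17527*(-16640)) = -1/17527*(-1/16640) = 1/291649280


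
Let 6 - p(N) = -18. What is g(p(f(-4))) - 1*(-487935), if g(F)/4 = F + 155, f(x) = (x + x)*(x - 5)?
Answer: 488651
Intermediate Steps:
f(x) = 2*x*(-5 + x) (f(x) = (2*x)*(-5 + x) = 2*x*(-5 + x))
p(N) = 24 (p(N) = 6 - 1*(-18) = 6 + 18 = 24)
g(F) = 620 + 4*F (g(F) = 4*(F + 155) = 4*(155 + F) = 620 + 4*F)
g(p(f(-4))) - 1*(-487935) = (620 + 4*24) - 1*(-487935) = (620 + 96) + 487935 = 716 + 487935 = 488651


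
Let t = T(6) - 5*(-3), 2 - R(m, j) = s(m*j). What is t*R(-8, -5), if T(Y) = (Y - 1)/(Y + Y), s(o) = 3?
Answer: -185/12 ≈ -15.417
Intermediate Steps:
T(Y) = (-1 + Y)/(2*Y) (T(Y) = (-1 + Y)/((2*Y)) = (-1 + Y)*(1/(2*Y)) = (-1 + Y)/(2*Y))
R(m, j) = -1 (R(m, j) = 2 - 1*3 = 2 - 3 = -1)
t = 185/12 (t = (½)*(-1 + 6)/6 - 5*(-3) = (½)*(⅙)*5 + 15 = 5/12 + 15 = 185/12 ≈ 15.417)
t*R(-8, -5) = (185/12)*(-1) = -185/12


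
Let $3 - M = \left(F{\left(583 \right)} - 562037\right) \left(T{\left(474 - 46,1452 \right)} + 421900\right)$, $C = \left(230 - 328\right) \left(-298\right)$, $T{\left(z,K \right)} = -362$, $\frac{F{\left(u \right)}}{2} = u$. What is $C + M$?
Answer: $236428468805$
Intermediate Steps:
$F{\left(u \right)} = 2 u$
$C = 29204$ ($C = \left(-98\right) \left(-298\right) = 29204$)
$M = 236428439601$ ($M = 3 - \left(2 \cdot 583 - 562037\right) \left(-362 + 421900\right) = 3 - \left(1166 - 562037\right) 421538 = 3 - \left(-560871\right) 421538 = 3 - -236428439598 = 3 + 236428439598 = 236428439601$)
$C + M = 29204 + 236428439601 = 236428468805$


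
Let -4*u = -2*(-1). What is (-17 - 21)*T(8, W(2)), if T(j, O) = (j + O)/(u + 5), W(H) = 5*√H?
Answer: -608/9 - 380*√2/9 ≈ -127.27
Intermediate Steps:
u = -½ (u = -(-1)*(-1)/2 = -¼*2 = -½ ≈ -0.50000)
T(j, O) = 2*O/9 + 2*j/9 (T(j, O) = (j + O)/(-½ + 5) = (O + j)/(9/2) = (O + j)*(2/9) = 2*O/9 + 2*j/9)
(-17 - 21)*T(8, W(2)) = (-17 - 21)*(2*(5*√2)/9 + (2/9)*8) = -38*(10*√2/9 + 16/9) = -38*(16/9 + 10*√2/9) = -608/9 - 380*√2/9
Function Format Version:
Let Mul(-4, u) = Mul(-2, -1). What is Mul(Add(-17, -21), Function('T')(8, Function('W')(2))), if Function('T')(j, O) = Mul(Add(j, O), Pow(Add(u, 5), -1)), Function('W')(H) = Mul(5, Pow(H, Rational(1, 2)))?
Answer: Add(Rational(-608, 9), Mul(Rational(-380, 9), Pow(2, Rational(1, 2)))) ≈ -127.27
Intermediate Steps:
u = Rational(-1, 2) (u = Mul(Rational(-1, 4), Mul(-2, -1)) = Mul(Rational(-1, 4), 2) = Rational(-1, 2) ≈ -0.50000)
Function('T')(j, O) = Add(Mul(Rational(2, 9), O), Mul(Rational(2, 9), j)) (Function('T')(j, O) = Mul(Add(j, O), Pow(Add(Rational(-1, 2), 5), -1)) = Mul(Add(O, j), Pow(Rational(9, 2), -1)) = Mul(Add(O, j), Rational(2, 9)) = Add(Mul(Rational(2, 9), O), Mul(Rational(2, 9), j)))
Mul(Add(-17, -21), Function('T')(8, Function('W')(2))) = Mul(Add(-17, -21), Add(Mul(Rational(2, 9), Mul(5, Pow(2, Rational(1, 2)))), Mul(Rational(2, 9), 8))) = Mul(-38, Add(Mul(Rational(10, 9), Pow(2, Rational(1, 2))), Rational(16, 9))) = Mul(-38, Add(Rational(16, 9), Mul(Rational(10, 9), Pow(2, Rational(1, 2))))) = Add(Rational(-608, 9), Mul(Rational(-380, 9), Pow(2, Rational(1, 2))))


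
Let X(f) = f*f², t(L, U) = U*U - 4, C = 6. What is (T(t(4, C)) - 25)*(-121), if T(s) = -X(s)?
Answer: 3967953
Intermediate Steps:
t(L, U) = -4 + U² (t(L, U) = U² - 4 = -4 + U²)
X(f) = f³
T(s) = -s³
(T(t(4, C)) - 25)*(-121) = (-(-4 + 6²)³ - 25)*(-121) = (-(-4 + 36)³ - 25)*(-121) = (-1*32³ - 25)*(-121) = (-1*32768 - 25)*(-121) = (-32768 - 25)*(-121) = -32793*(-121) = 3967953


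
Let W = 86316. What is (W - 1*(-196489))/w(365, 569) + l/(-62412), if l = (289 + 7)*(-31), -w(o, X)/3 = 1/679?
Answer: -332906638767/5201 ≈ -6.4008e+7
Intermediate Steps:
w(o, X) = -3/679
l = -9176 (l = 296*(-31) = -9176)
(W - 1*(-196489))/w(365, 569) + l/(-62412) = (86316 - 1*(-196489))/(-3/679) - 9176/(-62412) = (86316 + 196489)*(-679/3) - 9176*(-1/62412) = 282805*(-679/3) + 2294/15603 = -192024595/3 + 2294/15603 = -332906638767/5201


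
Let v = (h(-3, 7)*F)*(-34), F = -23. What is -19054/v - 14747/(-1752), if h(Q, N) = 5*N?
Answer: 26445913/3425160 ≈ 7.7211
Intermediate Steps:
v = 27370 (v = ((5*7)*(-23))*(-34) = (35*(-23))*(-34) = -805*(-34) = 27370)
-19054/v - 14747/(-1752) = -19054/27370 - 14747/(-1752) = -19054*1/27370 - 14747*(-1/1752) = -1361/1955 + 14747/1752 = 26445913/3425160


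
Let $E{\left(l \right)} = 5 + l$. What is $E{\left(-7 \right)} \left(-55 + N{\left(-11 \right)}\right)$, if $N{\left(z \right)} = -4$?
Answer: $118$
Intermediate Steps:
$E{\left(-7 \right)} \left(-55 + N{\left(-11 \right)}\right) = \left(5 - 7\right) \left(-55 - 4\right) = \left(-2\right) \left(-59\right) = 118$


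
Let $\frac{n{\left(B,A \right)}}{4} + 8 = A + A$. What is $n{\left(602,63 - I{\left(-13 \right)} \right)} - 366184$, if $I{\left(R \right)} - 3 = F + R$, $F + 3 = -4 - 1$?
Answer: $-365568$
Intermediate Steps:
$F = -8$ ($F = -3 - 5 = -8$)
$I{\left(R \right)} = -5 + R$ ($I{\left(R \right)} = 3 + \left(-8 + R\right) = -5 + R$)
$n{\left(B,A \right)} = -32 + 8 A$ ($n{\left(B,A \right)} = -32 + 4 \left(A + A\right) = -32 + 4 \cdot 2 A = -32 + 8 A$)
$n{\left(602,63 - I{\left(-13 \right)} \right)} - 366184 = \left(-32 + 8 \left(63 - \left(-5 - 13\right)\right)\right) - 366184 = \left(-32 + 8 \left(63 - -18\right)\right) - 366184 = \left(-32 + 8 \left(63 + 18\right)\right) - 366184 = \left(-32 + 8 \cdot 81\right) - 366184 = \left(-32 + 648\right) - 366184 = 616 - 366184 = -365568$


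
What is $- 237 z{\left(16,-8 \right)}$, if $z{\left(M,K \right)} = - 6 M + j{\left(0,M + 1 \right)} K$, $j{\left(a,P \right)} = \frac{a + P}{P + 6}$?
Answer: $\frac{555528}{23} \approx 24153.0$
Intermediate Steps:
$j{\left(a,P \right)} = \frac{P + a}{6 + P}$
$z{\left(M,K \right)} = - 6 M + \frac{K \left(1 + M\right)}{7 + M}$ ($z{\left(M,K \right)} = - 6 M + \frac{\left(M + 1\right) + 0}{6 + \left(M + 1\right)} K = - 6 M + \frac{\left(1 + M\right) + 0}{6 + \left(1 + M\right)} K = - 6 M + \frac{1 + M}{7 + M} K = - 6 M + \frac{K \left(1 + M\right)}{7 + M}$)
$- 237 z{\left(16,-8 \right)} = - 237 \frac{- 8 \left(1 + 16\right) - 96 \left(7 + 16\right)}{7 + 16} = - 237 \frac{\left(-8\right) 17 - 96 \cdot 23}{23} = - 237 \frac{-136 - 2208}{23} = - 237 \cdot \frac{1}{23} \left(-2344\right) = \left(-237\right) \left(- \frac{2344}{23}\right) = \frac{555528}{23}$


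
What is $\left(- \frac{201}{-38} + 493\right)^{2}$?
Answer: $\frac{358534225}{1444} \approx 2.4829 \cdot 10^{5}$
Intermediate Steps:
$\left(- \frac{201}{-38} + 493\right)^{2} = \left(\left(-201\right) \left(- \frac{1}{38}\right) + 493\right)^{2} = \left(\frac{201}{38} + 493\right)^{2} = \left(\frac{18935}{38}\right)^{2} = \frac{358534225}{1444}$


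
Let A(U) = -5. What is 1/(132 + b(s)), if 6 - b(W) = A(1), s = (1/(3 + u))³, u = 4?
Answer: 1/143 ≈ 0.0069930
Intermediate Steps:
s = 1/343 (s = (1/(3 + 4))³ = (1/7)³ = (⅐)³ = 1/343 ≈ 0.0029155)
b(W) = 11 (b(W) = 6 - 1*(-5) = 6 + 5 = 11)
1/(132 + b(s)) = 1/(132 + 11) = 1/143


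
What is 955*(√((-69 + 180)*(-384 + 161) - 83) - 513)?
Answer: -489915 + 1910*I*√6209 ≈ -4.8992e+5 + 1.505e+5*I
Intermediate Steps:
955*(√((-69 + 180)*(-384 + 161) - 83) - 513) = 955*(√(111*(-223) - 83) - 513) = 955*(√(-24753 - 83) - 513) = 955*(√(-24836) - 513) = 955*(2*I*√6209 - 513) = 955*(-513 + 2*I*√6209) = -489915 + 1910*I*√6209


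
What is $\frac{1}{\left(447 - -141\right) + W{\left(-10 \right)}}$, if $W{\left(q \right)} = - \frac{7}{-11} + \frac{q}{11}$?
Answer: $\frac{11}{6465} \approx 0.0017015$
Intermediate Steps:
$W{\left(q \right)} = \frac{7}{11} + \frac{q}{11}$ ($W{\left(q \right)} = \left(-7\right) \left(- \frac{1}{11}\right) + q \frac{1}{11} = \frac{7}{11} + \frac{q}{11}$)
$\frac{1}{\left(447 - -141\right) + W{\left(-10 \right)}} = \frac{1}{\left(447 - -141\right) + \left(\frac{7}{11} + \frac{1}{11} \left(-10\right)\right)} = \frac{1}{\left(447 + 141\right) + \left(\frac{7}{11} - \frac{10}{11}\right)} = \frac{1}{588 - \frac{3}{11}} = \frac{1}{\frac{6465}{11}} = \frac{11}{6465}$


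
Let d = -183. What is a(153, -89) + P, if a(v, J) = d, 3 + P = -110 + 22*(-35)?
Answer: -1066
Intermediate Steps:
P = -883 (P = -3 + (-110 + 22*(-35)) = -3 + (-110 - 770) = -3 - 880 = -883)
a(v, J) = -183
a(153, -89) + P = -183 - 883 = -1066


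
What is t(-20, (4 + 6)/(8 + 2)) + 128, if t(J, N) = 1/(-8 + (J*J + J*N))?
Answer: 47617/372 ≈ 128.00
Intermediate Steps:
t(J, N) = 1/(-8 + J**2 + J*N) (t(J, N) = 1/(-8 + (J**2 + J*N)) = 1/(-8 + J**2 + J*N))
t(-20, (4 + 6)/(8 + 2)) + 128 = 1/(-8 + (-20)**2 - 20*(4 + 6)/(8 + 2)) + 128 = 1/(-8 + 400 - 200/10) + 128 = 1/(-8 + 400 - 20*1) + 128 = 1/(-8 + 400 - 20) + 128 = 1/372 + 128 = 47617/372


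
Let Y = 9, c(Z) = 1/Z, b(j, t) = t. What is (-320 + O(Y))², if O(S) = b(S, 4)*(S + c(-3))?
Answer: 732736/9 ≈ 81415.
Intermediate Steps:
O(S) = -4/3 + 4*S (O(S) = 4*(S + 1/(-3)) = 4*(S - ⅓) = 4*(-⅓ + S) = -4/3 + 4*S)
(-320 + O(Y))² = (-320 + (-4/3 + 4*9))² = (-320 + (-4/3 + 36))² = (-320 + 104/3)² = (-856/3)² = 732736/9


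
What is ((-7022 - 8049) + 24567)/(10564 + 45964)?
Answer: 1187/7066 ≈ 0.16799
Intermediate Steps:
((-7022 - 8049) + 24567)/(10564 + 45964) = (-15071 + 24567)/56528 = 9496*(1/56528) = 1187/7066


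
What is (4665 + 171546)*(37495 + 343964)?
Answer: 67217271849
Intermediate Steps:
(4665 + 171546)*(37495 + 343964) = 176211*381459 = 67217271849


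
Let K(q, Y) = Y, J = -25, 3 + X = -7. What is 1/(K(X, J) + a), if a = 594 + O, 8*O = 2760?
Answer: 1/914 ≈ 0.0010941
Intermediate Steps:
O = 345 (O = (⅛)*2760 = 345)
X = -10 (X = -3 - 7 = -10)
a = 939 (a = 594 + 345 = 939)
1/(K(X, J) + a) = 1/(-25 + 939) = 1/914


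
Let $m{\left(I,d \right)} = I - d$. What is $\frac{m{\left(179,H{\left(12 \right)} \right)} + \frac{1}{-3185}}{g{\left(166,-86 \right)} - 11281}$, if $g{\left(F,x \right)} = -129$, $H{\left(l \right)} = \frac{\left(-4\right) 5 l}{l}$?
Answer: $- \frac{316907}{18170425} \approx -0.017441$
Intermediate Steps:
$H{\left(l \right)} = -20$ ($H{\left(l \right)} = \frac{\left(-20\right) l}{l} = -20$)
$\frac{m{\left(179,H{\left(12 \right)} \right)} + \frac{1}{-3185}}{g{\left(166,-86 \right)} - 11281} = \frac{\left(179 - -20\right) + \frac{1}{-3185}}{-129 - 11281} = \frac{\left(179 + 20\right) - \frac{1}{3185}}{-11410} = \left(199 - \frac{1}{3185}\right) \left(- \frac{1}{11410}\right) = \frac{633814}{3185} \left(- \frac{1}{11410}\right) = - \frac{316907}{18170425}$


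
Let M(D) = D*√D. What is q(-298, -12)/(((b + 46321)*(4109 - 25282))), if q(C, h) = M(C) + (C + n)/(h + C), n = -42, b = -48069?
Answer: 17/573661262 - 149*I*√298/18505202 ≈ 2.9634e-8 - 0.000139*I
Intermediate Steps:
M(D) = D^(3/2)
q(C, h) = C^(3/2) + (-42 + C)/(C + h) (q(C, h) = C^(3/2) + (C - 42)/(h + C) = C^(3/2) + (-42 + C)/(C + h))
q(-298, -12)/(((b + 46321)*(4109 - 25282))) = ((-42 - 298 + (-298)^(5/2) - (-3576)*I*√298)/(-298 - 12))/(((-48069 + 46321)*(4109 - 25282))) = ((-42 - 298 + 88804*I*√298 - (-3576)*I*√298)/(-310))/((-1748*(-21173))) = -(-42 - 298 + 88804*I*√298 + 3576*I*√298)/310/37010404 = -(-340 + 92380*I*√298)/310*(1/37010404) = (34/31 - 298*I*√298)*(1/37010404) = 17/573661262 - 149*I*√298/18505202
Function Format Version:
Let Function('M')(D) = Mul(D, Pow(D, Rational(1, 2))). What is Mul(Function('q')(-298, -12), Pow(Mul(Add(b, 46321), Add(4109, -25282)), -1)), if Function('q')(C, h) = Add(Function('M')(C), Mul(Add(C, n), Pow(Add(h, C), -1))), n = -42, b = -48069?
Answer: Add(Rational(17, 573661262), Mul(Rational(-149, 18505202), I, Pow(298, Rational(1, 2)))) ≈ Add(2.9634e-8, Mul(-0.00013900, I))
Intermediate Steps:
Function('M')(D) = Pow(D, Rational(3, 2))
Function('q')(C, h) = Add(Pow(C, Rational(3, 2)), Mul(Pow(Add(C, h), -1), Add(-42, C))) (Function('q')(C, h) = Add(Pow(C, Rational(3, 2)), Mul(Add(C, -42), Pow(Add(h, C), -1))) = Add(Pow(C, Rational(3, 2)), Mul(Add(-42, C), Pow(Add(C, h), -1))) = Add(Pow(C, Rational(3, 2)), Mul(Pow(Add(C, h), -1), Add(-42, C))))
Mul(Function('q')(-298, -12), Pow(Mul(Add(b, 46321), Add(4109, -25282)), -1)) = Mul(Mul(Pow(Add(-298, -12), -1), Add(-42, -298, Pow(-298, Rational(5, 2)), Mul(-12, Pow(-298, Rational(3, 2))))), Pow(Mul(Add(-48069, 46321), Add(4109, -25282)), -1)) = Mul(Mul(Pow(-310, -1), Add(-42, -298, Mul(88804, I, Pow(298, Rational(1, 2))), Mul(-12, Mul(-298, I, Pow(298, Rational(1, 2)))))), Pow(Mul(-1748, -21173), -1)) = Mul(Mul(Rational(-1, 310), Add(-42, -298, Mul(88804, I, Pow(298, Rational(1, 2))), Mul(3576, I, Pow(298, Rational(1, 2))))), Pow(37010404, -1)) = Mul(Mul(Rational(-1, 310), Add(-340, Mul(92380, I, Pow(298, Rational(1, 2))))), Rational(1, 37010404)) = Mul(Add(Rational(34, 31), Mul(-298, I, Pow(298, Rational(1, 2)))), Rational(1, 37010404)) = Add(Rational(17, 573661262), Mul(Rational(-149, 18505202), I, Pow(298, Rational(1, 2))))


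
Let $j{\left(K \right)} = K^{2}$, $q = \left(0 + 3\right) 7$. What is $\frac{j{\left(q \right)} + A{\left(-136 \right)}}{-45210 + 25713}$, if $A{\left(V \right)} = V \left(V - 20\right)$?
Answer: $- \frac{7219}{6499} \approx -1.1108$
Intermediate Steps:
$q = 21$ ($q = 3 \cdot 7 = 21$)
$A{\left(V \right)} = V \left(-20 + V\right)$
$\frac{j{\left(q \right)} + A{\left(-136 \right)}}{-45210 + 25713} = \frac{21^{2} - 136 \left(-20 - 136\right)}{-45210 + 25713} = \frac{441 - -21216}{-19497} = \left(441 + 21216\right) \left(- \frac{1}{19497}\right) = 21657 \left(- \frac{1}{19497}\right) = - \frac{7219}{6499}$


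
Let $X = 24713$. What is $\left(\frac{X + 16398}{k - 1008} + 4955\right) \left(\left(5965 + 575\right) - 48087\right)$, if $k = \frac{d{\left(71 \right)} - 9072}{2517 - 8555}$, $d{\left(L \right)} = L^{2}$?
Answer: $- \frac{1241816335046859}{6082273} \approx -2.0417 \cdot 10^{8}$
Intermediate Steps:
$k = \frac{4031}{6038}$ ($k = \frac{71^{2} - 9072}{2517 - 8555} = \frac{5041 - 9072}{-6038} = \left(-4031\right) \left(- \frac{1}{6038}\right) = \frac{4031}{6038} \approx 0.66761$)
$\left(\frac{X + 16398}{k - 1008} + 4955\right) \left(\left(5965 + 575\right) - 48087\right) = \left(\frac{24713 + 16398}{\frac{4031}{6038} - 1008} + 4955\right) \left(\left(5965 + 575\right) - 48087\right) = \left(\frac{41111}{- \frac{6082273}{6038}} + 4955\right) \left(6540 - 48087\right) = \left(41111 \left(- \frac{6038}{6082273}\right) + 4955\right) \left(-41547\right) = \left(- \frac{248228218}{6082273} + 4955\right) \left(-41547\right) = \frac{29889434497}{6082273} \left(-41547\right) = - \frac{1241816335046859}{6082273}$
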